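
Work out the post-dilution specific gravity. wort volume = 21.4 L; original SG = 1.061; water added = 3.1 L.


SG_new = 1 + (SG_old − 1)·V_old/(V_old + V_water)
pts = (1.061 − 1)·1000·21.4/(21.4 + 3.1) = 53.2816
SG_new = 1 + 53.2816/1000

1.0533


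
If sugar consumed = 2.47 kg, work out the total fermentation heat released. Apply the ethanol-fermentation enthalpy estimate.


Q = m_sugar · 590 kJ/kg
Q = 2.47 · 590

1457.3000 kJ


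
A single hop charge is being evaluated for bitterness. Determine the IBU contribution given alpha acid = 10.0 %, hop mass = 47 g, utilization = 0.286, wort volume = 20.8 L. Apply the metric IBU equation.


IBU = (α/100)·mass·U·1000 / V
IBU = (10.0/100)·47·0.286·1000 / 20.8

64.6250 IBU


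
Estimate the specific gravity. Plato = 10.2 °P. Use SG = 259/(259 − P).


SG = 259/(259 − 10.2)

1.0410


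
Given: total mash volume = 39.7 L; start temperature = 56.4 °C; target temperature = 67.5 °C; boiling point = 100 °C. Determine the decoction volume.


V_dec = V_total·(T_target − T_start)/(T_boil − T_start)
V_dec = 39.7·(67.5 − 56.4)/(100 − 56.4)

10.1071 L


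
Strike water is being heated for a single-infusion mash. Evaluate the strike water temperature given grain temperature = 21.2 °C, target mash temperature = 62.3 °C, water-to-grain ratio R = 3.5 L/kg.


T_strike = (0.41/R)·(T_mash − T_grain) + T_mash
T_strike = (0.41/3.5)·(62.3 − 21.2) + 62.3

67.1146 °C


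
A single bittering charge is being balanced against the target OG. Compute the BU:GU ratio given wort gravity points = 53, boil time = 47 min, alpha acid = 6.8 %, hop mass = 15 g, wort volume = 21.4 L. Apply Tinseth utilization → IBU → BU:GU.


U = 1.65·0.000125^(GP/1000)·(1−e^(−0.04t))/4.15;  IBU = (α/100)·m·U·1000/V;  BU:GU = IBU/GP
U = 1.65·0.000125^(53/1000)·(1−e^(−0.04·47))/4.15 = 0.2093
IBU = (6.8/100)·15·0.2093·1000/21.4 = 9.9736
BU:GU = 9.9736/53

0.1882


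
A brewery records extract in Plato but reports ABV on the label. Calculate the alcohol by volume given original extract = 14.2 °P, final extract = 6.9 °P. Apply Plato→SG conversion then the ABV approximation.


SG = 259/(259 − P);  ABV = (OG − FG)·131.25
OG = 259/(259 − 14.2) = 1.0580
FG = 259/(259 − 6.9) = 1.0274
ABV = (1.0580 − 1.0274)·131.25

4.0210 % ABV


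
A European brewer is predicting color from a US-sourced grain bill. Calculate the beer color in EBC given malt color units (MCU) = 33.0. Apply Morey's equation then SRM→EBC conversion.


SRM = 1.4922·MCU^0.6859;  EBC = SRM·1.97
SRM = 1.4922·33.0^0.6859 = 16.4201
EBC = 16.4201·1.97

32.3476 EBC


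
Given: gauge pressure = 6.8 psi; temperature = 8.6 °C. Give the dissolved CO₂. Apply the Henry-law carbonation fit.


vols = (P + 14.695)·(0.01821 + 0.09011·e^(−0.04·T))
vols = (6.8 + 14.695)·(0.01821 + 0.09011·e^(−0.04·8.6))

1.7646 volumes


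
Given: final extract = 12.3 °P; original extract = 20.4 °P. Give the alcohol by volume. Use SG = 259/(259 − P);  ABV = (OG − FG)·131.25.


OG = 259/(259 − 20.4) = 1.0855
FG = 259/(259 − 12.3) = 1.0499
ABV = (1.0855 − 1.0499)·131.25

4.6778 % ABV


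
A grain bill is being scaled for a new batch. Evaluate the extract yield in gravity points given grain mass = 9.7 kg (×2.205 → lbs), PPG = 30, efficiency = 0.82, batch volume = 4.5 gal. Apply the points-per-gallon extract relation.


points = lbs × PPG × eff / vol
lbs = 9.7 × 2.205 = 21.3885
points = 21.3885 × 30 × 0.82 / 4.5

116.9238 points


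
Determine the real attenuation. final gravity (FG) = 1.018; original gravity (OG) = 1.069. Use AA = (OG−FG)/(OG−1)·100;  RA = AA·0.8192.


AA = (1.069 − 1.018)/(1.069 − 1)·100 = 73.9130
RA = 73.9130·0.8192

60.5496 %


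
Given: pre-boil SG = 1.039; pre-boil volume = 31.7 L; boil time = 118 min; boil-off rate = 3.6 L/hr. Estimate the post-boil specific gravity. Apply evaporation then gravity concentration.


V_post = V_pre − rate·(t/60);  SG_post = 1 + (SG_pre−1)·V_pre/V_post
V_post = 31.7 − 3.6·(118/60) = 24.6200
SG_post = 1 + (1.039 − 1)·31.7/24.6200

1.0502


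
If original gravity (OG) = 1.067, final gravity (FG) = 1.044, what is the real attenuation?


AA = (OG−FG)/(OG−1)·100;  RA = AA·0.8192
AA = (1.067 − 1.044)/(1.067 − 1)·100 = 34.3284
RA = 34.3284·0.8192

28.1218 %


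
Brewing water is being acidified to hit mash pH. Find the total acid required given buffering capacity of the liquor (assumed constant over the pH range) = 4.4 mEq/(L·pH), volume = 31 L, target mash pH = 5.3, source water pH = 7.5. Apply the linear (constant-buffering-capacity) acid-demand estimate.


acid = buffering capacity · (pH_source − pH_target) · V
acid = 4.4 · (7.5 − 5.3) · 31

300.0800 mEq


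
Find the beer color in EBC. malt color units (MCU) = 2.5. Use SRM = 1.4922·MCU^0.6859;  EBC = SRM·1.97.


SRM = 1.4922·2.5^0.6859 = 2.7975
EBC = 2.7975·1.97

5.5111 EBC


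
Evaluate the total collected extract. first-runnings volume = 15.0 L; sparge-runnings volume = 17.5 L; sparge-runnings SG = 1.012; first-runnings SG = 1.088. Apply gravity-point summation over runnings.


total = Σ (SG_i − 1)·1000·V_i
first = (1.088 − 1)·1000·15.0 = 1320.0000
sparge = (1.012 − 1)·1000·17.5 = 210.0000
total = 1320.0000 + 210.0000

1530.0000 gravity·L


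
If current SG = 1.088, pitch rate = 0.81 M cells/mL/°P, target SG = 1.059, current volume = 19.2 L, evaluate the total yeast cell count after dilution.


V_w = V·((SG_c−1)/(SG_t−1)−1);  °P = 259 − 259/SG_t;  cells = rate·(V+V_w)·°P
V_w = 19.2·((1.088−1)/(1.059−1)−1) = 9.4373
V_final = 19.2 + 9.4373 = 28.6373
°P = 259 − 259/1.059 = 14.4297
cells = 0.81·28.6373·14.4297

334.7131 billion cells


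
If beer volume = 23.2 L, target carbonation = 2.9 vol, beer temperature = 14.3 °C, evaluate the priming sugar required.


residual = 14.695·(0.01821 + 0.09011·e^(−0.04·T));  sugar = (target − residual)·4.0·V
residual = 14.695·(0.01821 + 0.09011·e^(−0.04·14.3)) = 1.0149
sugar = (2.9 − 1.0149)·4.0·23.2

174.9327 g


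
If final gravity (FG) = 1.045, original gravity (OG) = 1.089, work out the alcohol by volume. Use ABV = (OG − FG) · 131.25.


ABV = (1.089 − 1.045) · 131.25

5.7750 % ABV


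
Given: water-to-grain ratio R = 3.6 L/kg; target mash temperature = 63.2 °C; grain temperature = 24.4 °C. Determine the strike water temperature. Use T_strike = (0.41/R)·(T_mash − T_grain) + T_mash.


T_strike = (0.41/3.6)·(63.2 − 24.4) + 63.2

67.6189 °C


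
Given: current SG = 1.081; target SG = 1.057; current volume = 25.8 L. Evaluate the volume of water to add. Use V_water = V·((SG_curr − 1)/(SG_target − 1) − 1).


V_water = 25.8·((1.081 − 1)/(1.057 − 1) − 1)

10.8632 L


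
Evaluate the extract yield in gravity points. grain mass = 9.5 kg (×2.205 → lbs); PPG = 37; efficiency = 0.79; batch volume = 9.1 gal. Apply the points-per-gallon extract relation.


points = lbs × PPG × eff / vol
lbs = 9.5 × 2.205 = 20.9475
points = 20.9475 × 37 × 0.79 / 9.1

67.2852 points


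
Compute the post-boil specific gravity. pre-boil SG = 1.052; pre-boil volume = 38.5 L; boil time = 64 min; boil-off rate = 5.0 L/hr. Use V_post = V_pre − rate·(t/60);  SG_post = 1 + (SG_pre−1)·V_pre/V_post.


V_post = 38.5 − 5.0·(64/60) = 33.1667
SG_post = 1 + (1.052 − 1)·38.5/33.1667

1.0604


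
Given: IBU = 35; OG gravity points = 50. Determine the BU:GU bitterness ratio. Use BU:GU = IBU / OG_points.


BU:GU = 35 / 50

0.7000


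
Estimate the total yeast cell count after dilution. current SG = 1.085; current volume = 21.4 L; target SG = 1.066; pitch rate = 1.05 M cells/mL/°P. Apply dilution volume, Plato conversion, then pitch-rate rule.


V_w = V·((SG_c−1)/(SG_t−1)−1);  °P = 259 − 259/SG_t;  cells = rate·(V+V_w)·°P
V_w = 21.4·((1.085−1)/(1.066−1)−1) = 6.1606
V_final = 21.4 + 6.1606 = 27.5606
°P = 259 − 259/1.066 = 16.0356
cells = 1.05·27.5606·16.0356

464.0498 billion cells


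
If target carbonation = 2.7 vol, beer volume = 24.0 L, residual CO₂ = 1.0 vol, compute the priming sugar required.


sugar = (target − residual)·4.0·V
sugar = (2.7 − 1.0)·4.0·24.0

163.2000 g


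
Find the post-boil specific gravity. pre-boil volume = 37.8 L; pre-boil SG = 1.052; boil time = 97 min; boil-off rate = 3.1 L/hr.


V_post = V_pre − rate·(t/60);  SG_post = 1 + (SG_pre−1)·V_pre/V_post
V_post = 37.8 − 3.1·(97/60) = 32.7883
SG_post = 1 + (1.052 − 1)·37.8/32.7883

1.0599


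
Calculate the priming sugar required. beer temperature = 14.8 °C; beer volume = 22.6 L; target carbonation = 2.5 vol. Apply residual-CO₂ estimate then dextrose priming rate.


residual = 14.695·(0.01821 + 0.09011·e^(−0.04·T));  sugar = (target − residual)·4.0·V
residual = 14.695·(0.01821 + 0.09011·e^(−0.04·14.8)) = 1.0002
sugar = (2.5 − 1.0002)·4.0·22.6

135.5864 g


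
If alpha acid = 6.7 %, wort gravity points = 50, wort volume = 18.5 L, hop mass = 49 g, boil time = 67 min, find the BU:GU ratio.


U = 1.65·0.000125^(GP/1000)·(1−e^(−0.04t))/4.15;  IBU = (α/100)·m·U·1000/V;  BU:GU = IBU/GP
U = 1.65·0.000125^(50/1000)·(1−e^(−0.04·67))/4.15 = 0.2363
IBU = (6.7/100)·49·0.2363·1000/18.5 = 41.9309
BU:GU = 41.9309/50

0.8386


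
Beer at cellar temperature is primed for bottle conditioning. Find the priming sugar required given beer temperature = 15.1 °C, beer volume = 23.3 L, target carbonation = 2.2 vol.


residual = 14.695·(0.01821 + 0.09011·e^(−0.04·T));  sugar = (target − residual)·4.0·V
residual = 14.695·(0.01821 + 0.09011·e^(−0.04·15.1)) = 0.9914
sugar = (2.2 − 0.9914)·4.0·23.3

112.6403 g


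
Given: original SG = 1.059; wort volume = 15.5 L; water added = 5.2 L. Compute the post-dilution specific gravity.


SG_new = 1 + (SG_old − 1)·V_old/(V_old + V_water)
pts = (1.059 − 1)·1000·15.5/(15.5 + 5.2) = 44.1787
SG_new = 1 + 44.1787/1000

1.0442


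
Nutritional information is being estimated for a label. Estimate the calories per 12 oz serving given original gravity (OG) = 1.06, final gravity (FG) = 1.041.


ABW = (OG−FG)·131.25·0.79/FG;  °P = 259 − 259/SG (for OG→OE and FG→AE);  RE = 0.1808·OE + 0.8192·AE;  Cal = (6.9·ABW + 4·(RE−0.1))·FG·3.55
ABW = (1.06 − 1.041)·131.25·0.79/1.041 = 1.8925
OE = 259 − 259/1.06 = 14.6604 °P
AE = 259 − 259/1.041 = 10.2008 °P
RE = 0.1808·14.6604 + 0.8192·10.2008 = 11.0071 °P
Cal = (6.9·1.8925 + 4·(11.0071−0.1))·1.041·3.55

209.4871 kcal


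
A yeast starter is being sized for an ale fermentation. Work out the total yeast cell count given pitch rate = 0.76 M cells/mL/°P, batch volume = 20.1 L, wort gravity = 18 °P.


cells (billions) = rate · V_L · °P
cells = 0.76 · 20.1 · 18

274.9680 billion cells


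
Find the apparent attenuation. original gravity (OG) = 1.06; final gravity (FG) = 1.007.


AA = (OG − FG)/(OG − 1) · 100
AA = (1.06 − 1.007)/(1.06 − 1) · 100

88.3333 %


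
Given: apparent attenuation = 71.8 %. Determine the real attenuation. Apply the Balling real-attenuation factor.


RA = AA · 0.8192
RA = 71.8 · 0.8192

58.8186 %


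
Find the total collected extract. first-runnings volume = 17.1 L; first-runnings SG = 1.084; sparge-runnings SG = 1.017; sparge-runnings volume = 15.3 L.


total = Σ (SG_i − 1)·1000·V_i
first = (1.084 − 1)·1000·17.1 = 1436.4000
sparge = (1.017 − 1)·1000·15.3 = 260.1000
total = 1436.4000 + 260.1000

1696.5000 gravity·L


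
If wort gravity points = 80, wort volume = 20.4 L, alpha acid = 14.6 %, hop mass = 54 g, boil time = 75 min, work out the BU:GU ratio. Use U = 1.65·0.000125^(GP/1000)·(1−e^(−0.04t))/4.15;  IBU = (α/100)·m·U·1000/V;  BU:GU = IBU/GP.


U = 1.65·0.000125^(80/1000)·(1−e^(−0.04·75))/4.15 = 0.1841
IBU = (14.6/100)·54·0.1841·1000/20.4 = 71.1420
BU:GU = 71.1420/80

0.8893


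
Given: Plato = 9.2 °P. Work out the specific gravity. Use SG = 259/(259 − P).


SG = 259/(259 − 9.2)

1.0368


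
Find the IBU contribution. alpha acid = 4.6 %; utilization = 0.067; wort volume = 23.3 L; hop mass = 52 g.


IBU = (α/100)·mass·U·1000 / V
IBU = (4.6/100)·52·0.067·1000 / 23.3

6.8783 IBU


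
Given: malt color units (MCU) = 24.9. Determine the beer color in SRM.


SRM = 1.4922 · MCU^0.6859
SRM = 1.4922 · 24.9^0.6859

13.5357 SRM


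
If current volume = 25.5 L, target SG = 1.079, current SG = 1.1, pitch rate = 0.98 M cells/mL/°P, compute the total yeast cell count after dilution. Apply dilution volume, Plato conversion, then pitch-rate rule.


V_w = V·((SG_c−1)/(SG_t−1)−1);  °P = 259 − 259/SG_t;  cells = rate·(V+V_w)·°P
V_w = 25.5·((1.1−1)/(1.079−1)−1) = 6.7785
V_final = 25.5 + 6.7785 = 32.2785
°P = 259 − 259/1.079 = 18.9629
cells = 0.98·32.2785·18.9629

599.8526 billion cells


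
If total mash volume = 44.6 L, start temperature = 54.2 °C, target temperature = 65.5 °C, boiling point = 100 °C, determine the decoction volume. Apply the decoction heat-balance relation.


V_dec = V_total·(T_target − T_start)/(T_boil − T_start)
V_dec = 44.6·(65.5 − 54.2)/(100 − 54.2)

11.0039 L


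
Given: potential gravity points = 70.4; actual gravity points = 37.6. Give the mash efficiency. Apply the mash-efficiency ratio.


efficiency = actual / potential × 100
efficiency = 37.6 / 70.4 × 100

53.4091 %


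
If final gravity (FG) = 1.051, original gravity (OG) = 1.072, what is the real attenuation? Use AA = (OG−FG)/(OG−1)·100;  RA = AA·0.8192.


AA = (1.072 − 1.051)/(1.072 − 1)·100 = 29.1667
RA = 29.1667·0.8192

23.8933 %


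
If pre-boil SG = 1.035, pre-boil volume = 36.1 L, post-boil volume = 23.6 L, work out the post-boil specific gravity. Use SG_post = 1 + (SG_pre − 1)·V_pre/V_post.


pts_pre = (1.035 − 1)·1000 = 35.0000
pts_post = 35.0000·36.1/23.6 = 53.5381
SG_post = 1 + 53.5381/1000

1.0535


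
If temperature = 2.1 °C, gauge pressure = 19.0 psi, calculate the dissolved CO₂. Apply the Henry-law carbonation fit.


vols = (P + 14.695)·(0.01821 + 0.09011·e^(−0.04·T))
vols = (19.0 + 14.695)·(0.01821 + 0.09011·e^(−0.04·2.1))

3.4052 volumes


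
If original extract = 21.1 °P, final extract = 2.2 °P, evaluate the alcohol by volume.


SG = 259/(259 − P);  ABV = (OG − FG)·131.25
OG = 259/(259 − 21.1) = 1.0887
FG = 259/(259 − 2.2) = 1.0086
ABV = (1.0887 − 1.0086)·131.25

10.5165 % ABV


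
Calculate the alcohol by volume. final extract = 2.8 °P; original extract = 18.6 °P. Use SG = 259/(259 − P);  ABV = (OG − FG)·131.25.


OG = 259/(259 − 18.6) = 1.0774
FG = 259/(259 − 2.8) = 1.0109
ABV = (1.0774 − 1.0109)·131.25

8.7205 % ABV


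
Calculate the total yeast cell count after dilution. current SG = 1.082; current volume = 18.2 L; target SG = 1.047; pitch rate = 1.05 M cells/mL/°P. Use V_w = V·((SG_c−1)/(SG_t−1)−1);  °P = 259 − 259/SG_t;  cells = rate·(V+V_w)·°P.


V_w = 18.2·((1.082−1)/(1.047−1)−1) = 13.5532
V_final = 18.2 + 13.5532 = 31.7532
°P = 259 − 259/1.047 = 11.6266
cells = 1.05·31.7532·11.6266

387.6391 billion cells


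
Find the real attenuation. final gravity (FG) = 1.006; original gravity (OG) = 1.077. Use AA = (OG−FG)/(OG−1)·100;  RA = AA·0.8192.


AA = (1.077 − 1.006)/(1.077 − 1)·100 = 92.2078
RA = 92.2078·0.8192

75.5366 %


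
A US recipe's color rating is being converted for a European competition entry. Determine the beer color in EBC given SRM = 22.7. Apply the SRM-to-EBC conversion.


EBC = SRM · 1.97
EBC = 22.7 · 1.97

44.7190 EBC


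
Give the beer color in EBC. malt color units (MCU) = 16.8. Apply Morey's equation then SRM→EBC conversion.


SRM = 1.4922·MCU^0.6859;  EBC = SRM·1.97
SRM = 1.4922·16.8^0.6859 = 10.3340
EBC = 10.3340·1.97

20.3579 EBC


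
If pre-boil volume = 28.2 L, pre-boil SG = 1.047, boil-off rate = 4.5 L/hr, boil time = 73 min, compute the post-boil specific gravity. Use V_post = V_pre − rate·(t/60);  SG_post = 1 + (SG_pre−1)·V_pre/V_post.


V_post = 28.2 − 4.5·(73/60) = 22.7250
SG_post = 1 + (1.047 − 1)·28.2/22.7250

1.0583


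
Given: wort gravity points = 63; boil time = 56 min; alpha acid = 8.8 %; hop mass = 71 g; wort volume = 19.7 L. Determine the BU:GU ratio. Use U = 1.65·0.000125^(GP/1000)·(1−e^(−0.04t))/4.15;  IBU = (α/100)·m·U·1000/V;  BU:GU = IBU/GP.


U = 1.65·0.000125^(63/1000)·(1−e^(−0.04·56))/4.15 = 0.2017
IBU = (8.8/100)·71·0.2017·1000/19.7 = 63.9633
BU:GU = 63.9633/63

1.0153


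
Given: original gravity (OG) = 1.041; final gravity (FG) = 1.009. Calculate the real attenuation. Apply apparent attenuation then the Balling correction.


AA = (OG−FG)/(OG−1)·100;  RA = AA·0.8192
AA = (1.041 − 1.009)/(1.041 − 1)·100 = 78.0488
RA = 78.0488·0.8192

63.9376 %


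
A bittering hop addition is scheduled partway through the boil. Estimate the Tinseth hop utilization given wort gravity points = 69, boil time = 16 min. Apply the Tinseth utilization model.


U = 1.65·0.000125^(GP/1000) · (1 − e^(−0.04·t))/4.15
bigness = 1.65·0.000125^(69/1000) = 0.8875
boil_factor = (1 − e^(−0.04·16))/4.15 = 0.1139
U = 0.8875 · 0.1139

0.1011


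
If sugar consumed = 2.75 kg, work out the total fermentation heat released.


Q = m_sugar · 590 kJ/kg
Q = 2.75 · 590

1622.5000 kJ


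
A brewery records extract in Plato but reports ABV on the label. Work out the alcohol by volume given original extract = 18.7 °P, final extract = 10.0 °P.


SG = 259/(259 − P);  ABV = (OG − FG)·131.25
OG = 259/(259 − 18.7) = 1.0778
FG = 259/(259 − 10.0) = 1.0402
ABV = (1.0778 − 1.0402)·131.25

4.9427 % ABV


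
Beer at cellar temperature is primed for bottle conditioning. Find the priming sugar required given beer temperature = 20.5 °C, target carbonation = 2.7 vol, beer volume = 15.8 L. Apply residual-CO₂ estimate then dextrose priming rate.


residual = 14.695·(0.01821 + 0.09011·e^(−0.04·T));  sugar = (target − residual)·4.0·V
residual = 14.695·(0.01821 + 0.09011·e^(−0.04·20.5)) = 0.8508
sugar = (2.7 − 0.8508)·4.0·15.8

116.8694 g


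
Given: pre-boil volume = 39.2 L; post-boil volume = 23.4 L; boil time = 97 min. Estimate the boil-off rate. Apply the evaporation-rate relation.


rate = (V_pre − V_post) / (t_min/60)
rate = (39.2 − 23.4) / (97/60)

9.7732 L/hr


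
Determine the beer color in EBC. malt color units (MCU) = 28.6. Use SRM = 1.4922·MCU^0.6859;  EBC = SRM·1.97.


SRM = 1.4922·28.6^0.6859 = 14.8850
EBC = 14.8850·1.97

29.3234 EBC


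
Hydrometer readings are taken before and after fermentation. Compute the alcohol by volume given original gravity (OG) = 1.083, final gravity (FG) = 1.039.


ABV = (OG − FG) · 131.25
ABV = (1.083 − 1.039) · 131.25

5.7750 % ABV


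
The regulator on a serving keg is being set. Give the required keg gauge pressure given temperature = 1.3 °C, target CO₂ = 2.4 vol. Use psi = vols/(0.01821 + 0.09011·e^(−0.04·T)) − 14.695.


psi = 2.4/(0.01821 + 0.09011·e^(−0.04·1.3)) − 14.695

8.4366 psi


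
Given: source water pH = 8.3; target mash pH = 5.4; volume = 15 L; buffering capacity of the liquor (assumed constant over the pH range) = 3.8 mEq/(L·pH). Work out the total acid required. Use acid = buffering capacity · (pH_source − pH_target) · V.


acid = 3.8 · (8.3 − 5.4) · 15

165.3000 mEq


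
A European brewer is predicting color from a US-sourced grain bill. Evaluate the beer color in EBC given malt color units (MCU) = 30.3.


SRM = 1.4922·MCU^0.6859;  EBC = SRM·1.97
SRM = 1.4922·30.3^0.6859 = 15.4863
EBC = 15.4863·1.97

30.5081 EBC


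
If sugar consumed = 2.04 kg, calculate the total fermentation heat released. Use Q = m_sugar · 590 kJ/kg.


Q = 2.04 · 590

1203.6000 kJ


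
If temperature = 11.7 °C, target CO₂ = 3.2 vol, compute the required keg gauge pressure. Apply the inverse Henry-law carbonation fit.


psi = vols/(0.01821 + 0.09011·e^(−0.04·T)) − 14.695
psi = 3.2/(0.01821 + 0.09011·e^(−0.04·11.7)) − 14.695

28.1765 psi


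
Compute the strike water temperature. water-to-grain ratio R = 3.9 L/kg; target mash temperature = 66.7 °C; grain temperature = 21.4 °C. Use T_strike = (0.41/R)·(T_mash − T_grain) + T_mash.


T_strike = (0.41/3.9)·(66.7 − 21.4) + 66.7

71.4623 °C


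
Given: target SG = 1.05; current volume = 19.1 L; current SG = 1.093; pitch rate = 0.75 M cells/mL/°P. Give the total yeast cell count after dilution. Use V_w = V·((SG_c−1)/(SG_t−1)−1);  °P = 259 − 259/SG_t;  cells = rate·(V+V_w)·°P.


V_w = 19.1·((1.093−1)/(1.05−1)−1) = 16.4260
V_final = 19.1 + 16.4260 = 35.5260
°P = 259 − 259/1.05 = 12.3333
cells = 0.75·35.5260·12.3333

328.6155 billion cells


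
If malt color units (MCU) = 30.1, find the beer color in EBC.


SRM = 1.4922·MCU^0.6859;  EBC = SRM·1.97
SRM = 1.4922·30.1^0.6859 = 15.4161
EBC = 15.4161·1.97

30.3698 EBC


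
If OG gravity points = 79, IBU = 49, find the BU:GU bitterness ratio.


BU:GU = IBU / OG_points
BU:GU = 49 / 79

0.6203


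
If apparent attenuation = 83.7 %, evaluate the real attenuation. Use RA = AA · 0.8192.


RA = 83.7 · 0.8192

68.5670 %


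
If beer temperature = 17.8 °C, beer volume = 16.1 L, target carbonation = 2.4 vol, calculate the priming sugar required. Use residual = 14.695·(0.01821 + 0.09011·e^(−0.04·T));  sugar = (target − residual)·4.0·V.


residual = 14.695·(0.01821 + 0.09011·e^(−0.04·17.8)) = 0.9173
sugar = (2.4 − 0.9173)·4.0·16.1

95.4850 g


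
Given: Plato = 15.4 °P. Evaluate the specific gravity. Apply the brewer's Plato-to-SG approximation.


SG = 259/(259 − P)
SG = 259/(259 − 15.4)

1.0632


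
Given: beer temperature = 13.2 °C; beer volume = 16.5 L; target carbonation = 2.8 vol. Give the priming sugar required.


residual = 14.695·(0.01821 + 0.09011·e^(−0.04·T));  sugar = (target − residual)·4.0·V
residual = 14.695·(0.01821 + 0.09011·e^(−0.04·13.2)) = 1.0486
sugar = (2.8 − 1.0486)·4.0·16.5

115.5946 g


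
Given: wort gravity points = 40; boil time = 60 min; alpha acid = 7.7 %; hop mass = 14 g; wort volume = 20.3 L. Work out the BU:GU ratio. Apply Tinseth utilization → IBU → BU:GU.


U = 1.65·0.000125^(GP/1000)·(1−e^(−0.04t))/4.15;  IBU = (α/100)·m·U·1000/V;  BU:GU = IBU/GP
U = 1.65·0.000125^(40/1000)·(1−e^(−0.04·60))/4.15 = 0.2524
IBU = (7.7/100)·14·0.2524·1000/20.3 = 13.4009
BU:GU = 13.4009/40

0.3350


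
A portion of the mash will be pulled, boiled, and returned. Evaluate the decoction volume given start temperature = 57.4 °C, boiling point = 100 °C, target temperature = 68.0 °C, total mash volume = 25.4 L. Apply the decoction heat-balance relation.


V_dec = V_total·(T_target − T_start)/(T_boil − T_start)
V_dec = 25.4·(68.0 − 57.4)/(100 − 57.4)

6.3202 L


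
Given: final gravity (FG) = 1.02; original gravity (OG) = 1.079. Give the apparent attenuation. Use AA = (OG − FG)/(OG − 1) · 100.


AA = (1.079 − 1.02)/(1.079 − 1) · 100

74.6835 %


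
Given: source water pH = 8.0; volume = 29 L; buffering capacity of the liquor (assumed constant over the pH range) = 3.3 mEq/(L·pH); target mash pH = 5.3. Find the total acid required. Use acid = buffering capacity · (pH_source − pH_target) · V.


acid = 3.3 · (8.0 − 5.3) · 29

258.3900 mEq


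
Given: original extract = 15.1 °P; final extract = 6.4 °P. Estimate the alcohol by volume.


SG = 259/(259 − P);  ABV = (OG − FG)·131.25
OG = 259/(259 − 15.1) = 1.0619
FG = 259/(259 − 6.4) = 1.0253
ABV = (1.0619 − 1.0253)·131.25

4.8004 % ABV


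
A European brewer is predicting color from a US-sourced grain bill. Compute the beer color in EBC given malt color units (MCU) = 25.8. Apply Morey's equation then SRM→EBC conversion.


SRM = 1.4922·MCU^0.6859;  EBC = SRM·1.97
SRM = 1.4922·25.8^0.6859 = 13.8694
EBC = 13.8694·1.97

27.3227 EBC


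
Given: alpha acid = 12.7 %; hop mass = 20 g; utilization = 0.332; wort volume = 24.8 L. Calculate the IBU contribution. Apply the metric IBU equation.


IBU = (α/100)·mass·U·1000 / V
IBU = (12.7/100)·20·0.332·1000 / 24.8

34.0032 IBU


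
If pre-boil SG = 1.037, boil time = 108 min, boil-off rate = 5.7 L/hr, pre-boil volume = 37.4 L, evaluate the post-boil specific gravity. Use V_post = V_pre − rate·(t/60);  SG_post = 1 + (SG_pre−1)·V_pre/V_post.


V_post = 37.4 − 5.7·(108/60) = 27.1400
SG_post = 1 + (1.037 − 1)·37.4/27.1400

1.0510


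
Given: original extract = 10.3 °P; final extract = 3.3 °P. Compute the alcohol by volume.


SG = 259/(259 − P);  ABV = (OG − FG)·131.25
OG = 259/(259 − 10.3) = 1.0414
FG = 259/(259 − 3.3) = 1.0129
ABV = (1.0414 − 1.0129)·131.25

3.7419 % ABV


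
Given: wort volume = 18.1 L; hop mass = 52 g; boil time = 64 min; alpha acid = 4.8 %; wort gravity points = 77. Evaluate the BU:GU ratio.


U = 1.65·0.000125^(GP/1000)·(1−e^(−0.04t))/4.15;  IBU = (α/100)·m·U·1000/V;  BU:GU = IBU/GP
U = 1.65·0.000125^(77/1000)·(1−e^(−0.04·64))/4.15 = 0.1836
IBU = (4.8/100)·52·0.1836·1000/18.1 = 25.3234
BU:GU = 25.3234/77

0.3289


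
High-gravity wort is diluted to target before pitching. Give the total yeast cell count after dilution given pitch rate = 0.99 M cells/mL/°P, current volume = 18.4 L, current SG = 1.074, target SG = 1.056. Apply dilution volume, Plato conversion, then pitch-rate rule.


V_w = V·((SG_c−1)/(SG_t−1)−1);  °P = 259 − 259/SG_t;  cells = rate·(V+V_w)·°P
V_w = 18.4·((1.074−1)/(1.056−1)−1) = 5.9143
V_final = 18.4 + 5.9143 = 24.3143
°P = 259 − 259/1.056 = 13.7348
cells = 0.99·24.3143·13.7348

330.6135 billion cells


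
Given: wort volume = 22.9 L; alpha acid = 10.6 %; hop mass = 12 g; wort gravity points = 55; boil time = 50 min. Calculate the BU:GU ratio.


U = 1.65·0.000125^(GP/1000)·(1−e^(−0.04t))/4.15;  IBU = (α/100)·m·U·1000/V;  BU:GU = IBU/GP
U = 1.65·0.000125^(55/1000)·(1−e^(−0.04·50))/4.15 = 0.2097
IBU = (10.6/100)·12·0.2097·1000/22.9 = 11.6484
BU:GU = 11.6484/55

0.2118


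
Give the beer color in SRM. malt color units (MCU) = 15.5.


SRM = 1.4922 · MCU^0.6859
SRM = 1.4922 · 15.5^0.6859

9.7786 SRM


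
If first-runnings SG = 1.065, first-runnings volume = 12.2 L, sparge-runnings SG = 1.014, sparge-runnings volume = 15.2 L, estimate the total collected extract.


total = Σ (SG_i − 1)·1000·V_i
first = (1.065 − 1)·1000·12.2 = 793.0000
sparge = (1.014 − 1)·1000·15.2 = 212.8000
total = 793.0000 + 212.8000

1005.8000 gravity·L


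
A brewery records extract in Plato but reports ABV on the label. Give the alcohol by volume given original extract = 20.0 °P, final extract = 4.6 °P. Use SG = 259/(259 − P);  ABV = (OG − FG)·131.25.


OG = 259/(259 − 20.0) = 1.0837
FG = 259/(259 − 4.6) = 1.0181
ABV = (1.0837 − 1.0181)·131.25

8.6100 % ABV


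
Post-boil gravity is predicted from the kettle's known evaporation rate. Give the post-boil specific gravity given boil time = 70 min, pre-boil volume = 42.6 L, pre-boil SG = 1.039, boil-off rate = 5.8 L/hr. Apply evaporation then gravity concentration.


V_post = V_pre − rate·(t/60);  SG_post = 1 + (SG_pre−1)·V_pre/V_post
V_post = 42.6 − 5.8·(70/60) = 35.8333
SG_post = 1 + (1.039 − 1)·42.6/35.8333

1.0464


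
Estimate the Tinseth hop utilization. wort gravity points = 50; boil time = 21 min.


U = 1.65·0.000125^(GP/1000) · (1 − e^(−0.04·t))/4.15
bigness = 1.65·0.000125^(50/1000) = 1.0528
boil_factor = (1 − e^(−0.04·21))/4.15 = 0.1369
U = 1.0528 · 0.1369

0.1442


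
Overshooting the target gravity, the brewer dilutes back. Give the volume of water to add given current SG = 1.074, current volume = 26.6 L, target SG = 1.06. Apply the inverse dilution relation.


V_water = V·((SG_curr − 1)/(SG_target − 1) − 1)
V_water = 26.6·((1.074 − 1)/(1.06 − 1) − 1)

6.2067 L


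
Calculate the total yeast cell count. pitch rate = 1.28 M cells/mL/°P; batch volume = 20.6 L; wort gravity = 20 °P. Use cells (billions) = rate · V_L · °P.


cells = 1.28 · 20.6 · 20

527.3600 billion cells


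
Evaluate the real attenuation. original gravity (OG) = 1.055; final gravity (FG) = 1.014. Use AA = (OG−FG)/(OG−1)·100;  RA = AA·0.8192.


AA = (1.055 − 1.014)/(1.055 − 1)·100 = 74.5455
RA = 74.5455·0.8192

61.0676 %


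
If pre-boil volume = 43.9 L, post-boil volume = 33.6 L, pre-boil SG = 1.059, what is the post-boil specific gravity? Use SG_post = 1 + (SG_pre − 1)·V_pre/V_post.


pts_pre = (1.059 − 1)·1000 = 59.0000
pts_post = 59.0000·43.9/33.6 = 77.0863
SG_post = 1 + 77.0863/1000

1.0771


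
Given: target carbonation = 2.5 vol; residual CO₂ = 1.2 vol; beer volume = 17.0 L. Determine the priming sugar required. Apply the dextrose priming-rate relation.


sugar = (target − residual)·4.0·V
sugar = (2.5 − 1.2)·4.0·17.0

88.4000 g


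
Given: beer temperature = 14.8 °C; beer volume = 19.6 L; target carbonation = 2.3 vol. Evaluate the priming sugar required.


residual = 14.695·(0.01821 + 0.09011·e^(−0.04·T));  sugar = (target − residual)·4.0·V
residual = 14.695·(0.01821 + 0.09011·e^(−0.04·14.8)) = 1.0002
sugar = (2.3 − 1.0002)·4.0·19.6

101.9082 g


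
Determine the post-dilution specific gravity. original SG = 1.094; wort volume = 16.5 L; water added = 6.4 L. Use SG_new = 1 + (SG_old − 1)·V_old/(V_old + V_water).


pts = (1.094 − 1)·1000·16.5/(16.5 + 6.4) = 67.7293
SG_new = 1 + 67.7293/1000

1.0677


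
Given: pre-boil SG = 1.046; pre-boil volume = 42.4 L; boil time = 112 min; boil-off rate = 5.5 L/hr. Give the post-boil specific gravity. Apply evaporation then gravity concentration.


V_post = V_pre − rate·(t/60);  SG_post = 1 + (SG_pre−1)·V_pre/V_post
V_post = 42.4 − 5.5·(112/60) = 32.1333
SG_post = 1 + (1.046 − 1)·42.4/32.1333

1.0607


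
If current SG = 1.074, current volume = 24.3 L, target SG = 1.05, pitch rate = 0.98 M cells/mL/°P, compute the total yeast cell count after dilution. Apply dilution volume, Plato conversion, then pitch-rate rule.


V_w = V·((SG_c−1)/(SG_t−1)−1);  °P = 259 − 259/SG_t;  cells = rate·(V+V_w)·°P
V_w = 24.3·((1.074−1)/(1.05−1)−1) = 11.6640
V_final = 24.3 + 11.6640 = 35.9640
°P = 259 − 259/1.05 = 12.3333
cells = 0.98·35.9640·12.3333

434.6849 billion cells


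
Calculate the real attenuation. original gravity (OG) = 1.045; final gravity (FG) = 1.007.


AA = (OG−FG)/(OG−1)·100;  RA = AA·0.8192
AA = (1.045 − 1.007)/(1.045 − 1)·100 = 84.4444
RA = 84.4444·0.8192

69.1769 %


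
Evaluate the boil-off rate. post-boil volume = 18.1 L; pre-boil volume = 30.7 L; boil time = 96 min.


rate = (V_pre − V_post) / (t_min/60)
rate = (30.7 − 18.1) / (96/60)

7.8750 L/hr


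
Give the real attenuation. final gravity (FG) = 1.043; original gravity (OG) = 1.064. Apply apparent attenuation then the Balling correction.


AA = (OG−FG)/(OG−1)·100;  RA = AA·0.8192
AA = (1.064 − 1.043)/(1.064 − 1)·100 = 32.8125
RA = 32.8125·0.8192

26.8800 %


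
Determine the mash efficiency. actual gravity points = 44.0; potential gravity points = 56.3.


efficiency = actual / potential × 100
efficiency = 44.0 / 56.3 × 100

78.1528 %


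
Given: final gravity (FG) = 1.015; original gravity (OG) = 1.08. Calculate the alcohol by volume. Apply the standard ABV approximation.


ABV = (OG − FG) · 131.25
ABV = (1.08 − 1.015) · 131.25

8.5313 % ABV


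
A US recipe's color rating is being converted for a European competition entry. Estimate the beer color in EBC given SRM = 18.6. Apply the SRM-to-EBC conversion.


EBC = SRM · 1.97
EBC = 18.6 · 1.97

36.6420 EBC


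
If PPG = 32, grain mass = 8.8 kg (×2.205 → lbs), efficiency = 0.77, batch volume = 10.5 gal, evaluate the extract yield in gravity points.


points = lbs × PPG × eff / vol
lbs = 8.8 × 2.205 = 19.4040
points = 19.4040 × 32 × 0.77 / 10.5

45.5347 points


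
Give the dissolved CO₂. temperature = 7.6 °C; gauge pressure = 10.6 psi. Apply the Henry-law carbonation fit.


vols = (P + 14.695)·(0.01821 + 0.09011·e^(−0.04·T))
vols = (10.6 + 14.695)·(0.01821 + 0.09011·e^(−0.04·7.6))

2.1425 volumes


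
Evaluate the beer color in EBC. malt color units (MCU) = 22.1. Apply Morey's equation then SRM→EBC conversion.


SRM = 1.4922·MCU^0.6859;  EBC = SRM·1.97
SRM = 1.4922·22.1^0.6859 = 12.4723
EBC = 12.4723·1.97

24.5704 EBC


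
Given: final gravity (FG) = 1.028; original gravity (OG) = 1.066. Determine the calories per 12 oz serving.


ABW = (OG−FG)·131.25·0.79/FG;  °P = 259 − 259/SG (for OG→OE and FG→AE);  RE = 0.1808·OE + 0.8192·AE;  Cal = (6.9·ABW + 4·(RE−0.1))·FG·3.55
ABW = (1.066 − 1.028)·131.25·0.79/1.028 = 3.8328
OE = 259 − 259/1.066 = 16.0356 °P
AE = 259 − 259/1.028 = 7.0545 °P
RE = 0.1808·16.0356 + 0.8192·7.0545 = 8.6783 °P
Cal = (6.9·3.8328 + 4·(8.6783−0.1))·1.028·3.55

221.7355 kcal


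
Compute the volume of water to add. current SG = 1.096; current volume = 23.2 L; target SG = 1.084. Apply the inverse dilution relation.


V_water = V·((SG_curr − 1)/(SG_target − 1) − 1)
V_water = 23.2·((1.096 − 1)/(1.084 − 1) − 1)

3.3143 L


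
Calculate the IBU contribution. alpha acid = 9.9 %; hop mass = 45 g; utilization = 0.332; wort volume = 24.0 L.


IBU = (α/100)·mass·U·1000 / V
IBU = (9.9/100)·45·0.332·1000 / 24.0

61.6275 IBU


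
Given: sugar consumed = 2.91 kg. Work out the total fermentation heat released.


Q = m_sugar · 590 kJ/kg
Q = 2.91 · 590

1716.9000 kJ


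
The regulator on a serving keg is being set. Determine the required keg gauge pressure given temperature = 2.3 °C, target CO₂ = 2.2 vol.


psi = vols/(0.01821 + 0.09011·e^(−0.04·T)) − 14.695
psi = 2.2/(0.01821 + 0.09011·e^(−0.04·2.3)) − 14.695

7.2174 psi


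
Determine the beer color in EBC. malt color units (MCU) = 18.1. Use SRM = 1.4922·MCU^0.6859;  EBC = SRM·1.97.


SRM = 1.4922·18.1^0.6859 = 10.8760
EBC = 10.8760·1.97

21.4257 EBC


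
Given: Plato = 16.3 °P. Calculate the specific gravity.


SG = 259/(259 − P)
SG = 259/(259 − 16.3)

1.0672


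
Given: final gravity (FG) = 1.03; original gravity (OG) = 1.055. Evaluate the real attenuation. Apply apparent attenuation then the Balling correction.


AA = (OG−FG)/(OG−1)·100;  RA = AA·0.8192
AA = (1.055 − 1.03)/(1.055 − 1)·100 = 45.4545
RA = 45.4545·0.8192

37.2364 %


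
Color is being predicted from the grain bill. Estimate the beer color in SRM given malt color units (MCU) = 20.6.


SRM = 1.4922 · MCU^0.6859
SRM = 1.4922 · 20.6^0.6859

11.8853 SRM


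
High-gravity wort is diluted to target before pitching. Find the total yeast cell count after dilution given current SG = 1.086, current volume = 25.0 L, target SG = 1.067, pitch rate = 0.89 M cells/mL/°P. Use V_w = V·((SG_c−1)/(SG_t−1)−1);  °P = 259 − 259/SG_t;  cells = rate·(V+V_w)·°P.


V_w = 25.0·((1.086−1)/(1.067−1)−1) = 7.0896
V_final = 25.0 + 7.0896 = 32.0896
°P = 259 − 259/1.067 = 16.2634
cells = 0.89·32.0896·16.2634

464.4766 billion cells


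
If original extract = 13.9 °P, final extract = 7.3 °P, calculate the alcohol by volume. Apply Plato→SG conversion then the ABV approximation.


SG = 259/(259 − P);  ABV = (OG − FG)·131.25
OG = 259/(259 − 13.9) = 1.0567
FG = 259/(259 − 7.3) = 1.0290
ABV = (1.0567 − 1.0290)·131.25

3.6368 % ABV


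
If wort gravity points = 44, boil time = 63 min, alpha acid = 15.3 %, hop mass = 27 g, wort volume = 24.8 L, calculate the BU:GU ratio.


U = 1.65·0.000125^(GP/1000)·(1−e^(−0.04t))/4.15;  IBU = (α/100)·m·U·1000/V;  BU:GU = IBU/GP
U = 1.65·0.000125^(44/1000)·(1−e^(−0.04·63))/4.15 = 0.2462
IBU = (15.3/100)·27·0.2462·1000/24.8 = 41.0085
BU:GU = 41.0085/44

0.9320


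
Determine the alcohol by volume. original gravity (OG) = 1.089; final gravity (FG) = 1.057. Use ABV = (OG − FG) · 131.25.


ABV = (1.089 − 1.057) · 131.25

4.2000 % ABV


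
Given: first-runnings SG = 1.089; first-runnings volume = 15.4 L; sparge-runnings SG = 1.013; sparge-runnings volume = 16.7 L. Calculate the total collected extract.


total = Σ (SG_i − 1)·1000·V_i
first = (1.089 − 1)·1000·15.4 = 1370.6000
sparge = (1.013 − 1)·1000·16.7 = 217.1000
total = 1370.6000 + 217.1000

1587.7000 gravity·L


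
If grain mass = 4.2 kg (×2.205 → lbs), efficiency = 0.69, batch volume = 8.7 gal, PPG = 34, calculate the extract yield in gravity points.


points = lbs × PPG × eff / vol
lbs = 4.2 × 2.205 = 9.2610
points = 9.2610 × 34 × 0.69 / 8.7

24.9728 points


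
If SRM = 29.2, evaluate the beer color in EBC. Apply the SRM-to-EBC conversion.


EBC = SRM · 1.97
EBC = 29.2 · 1.97

57.5240 EBC


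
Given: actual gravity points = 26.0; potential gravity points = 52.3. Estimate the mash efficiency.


efficiency = actual / potential × 100
efficiency = 26.0 / 52.3 × 100

49.7132 %


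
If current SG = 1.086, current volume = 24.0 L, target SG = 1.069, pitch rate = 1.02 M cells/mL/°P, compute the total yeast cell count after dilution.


V_w = V·((SG_c−1)/(SG_t−1)−1);  °P = 259 − 259/SG_t;  cells = rate·(V+V_w)·°P
V_w = 24.0·((1.086−1)/(1.069−1)−1) = 5.9130
V_final = 24.0 + 5.9130 = 29.9130
°P = 259 − 259/1.069 = 16.7175
cells = 1.02·29.9130·16.7175

510.0725 billion cells


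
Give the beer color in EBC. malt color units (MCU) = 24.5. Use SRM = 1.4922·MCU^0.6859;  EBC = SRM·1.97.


SRM = 1.4922·24.5^0.6859 = 13.3862
EBC = 13.3862·1.97

26.3707 EBC


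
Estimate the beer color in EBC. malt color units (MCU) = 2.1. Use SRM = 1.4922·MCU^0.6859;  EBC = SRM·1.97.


SRM = 1.4922·2.1^0.6859 = 2.4822
EBC = 2.4822·1.97

4.8899 EBC


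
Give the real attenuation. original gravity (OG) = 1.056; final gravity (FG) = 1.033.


AA = (OG−FG)/(OG−1)·100;  RA = AA·0.8192
AA = (1.056 − 1.033)/(1.056 − 1)·100 = 41.0714
RA = 41.0714·0.8192

33.6457 %


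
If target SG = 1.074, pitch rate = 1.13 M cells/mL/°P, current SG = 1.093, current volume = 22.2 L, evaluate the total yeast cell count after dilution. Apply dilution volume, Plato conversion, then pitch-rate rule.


V_w = V·((SG_c−1)/(SG_t−1)−1);  °P = 259 − 259/SG_t;  cells = rate·(V+V_w)·°P
V_w = 22.2·((1.093−1)/(1.074−1)−1) = 5.7000
V_final = 22.2 + 5.7000 = 27.9000
°P = 259 − 259/1.074 = 17.8454
cells = 1.13·27.9000·17.8454

562.6131 billion cells


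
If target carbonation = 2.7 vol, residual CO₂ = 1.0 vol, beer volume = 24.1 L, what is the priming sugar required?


sugar = (target − residual)·4.0·V
sugar = (2.7 − 1.0)·4.0·24.1

163.8800 g


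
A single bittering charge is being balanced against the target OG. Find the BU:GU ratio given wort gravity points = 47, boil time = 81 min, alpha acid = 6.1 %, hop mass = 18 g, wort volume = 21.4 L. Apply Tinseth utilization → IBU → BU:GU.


U = 1.65·0.000125^(GP/1000)·(1−e^(−0.04t))/4.15;  IBU = (α/100)·m·U·1000/V;  BU:GU = IBU/GP
U = 1.65·0.000125^(47/1000)·(1−e^(−0.04·81))/4.15 = 0.2504
IBU = (6.1/100)·18·0.2504·1000/21.4 = 12.8478
BU:GU = 12.8478/47

0.2734


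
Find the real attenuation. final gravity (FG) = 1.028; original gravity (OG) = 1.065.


AA = (OG−FG)/(OG−1)·100;  RA = AA·0.8192
AA = (1.065 − 1.028)/(1.065 − 1)·100 = 56.9231
RA = 56.9231·0.8192

46.6314 %
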